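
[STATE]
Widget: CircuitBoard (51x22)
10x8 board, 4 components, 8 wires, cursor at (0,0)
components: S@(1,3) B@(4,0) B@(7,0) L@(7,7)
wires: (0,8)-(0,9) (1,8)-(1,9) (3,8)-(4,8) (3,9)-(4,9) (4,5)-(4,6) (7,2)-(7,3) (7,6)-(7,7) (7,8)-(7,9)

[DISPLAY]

   0 1 2 3 4 5 6 7 8 9                             
0  [.]                              · ─ ·          
                                                   
1               S                   · ─ ·          
                                                   
2                                                  
                                                   
3                                   ·   ·          
                                    │   │          
4   B                   · ─ ·       ·   ·          
                                                   
5                                                  
                                                   
6                                                  
                                                   
7   B       · ─ ·           · ─ L   · ─ ·          
Cursor: (0,0)                                      
                                                   
                                                   
                                                   
                                                   
                                                   


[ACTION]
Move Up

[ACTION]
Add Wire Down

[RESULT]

   0 1 2 3 4 5 6 7 8 9                             
0  [.]                              · ─ ·          
    │                                              
1   ·           S                   · ─ ·          
                                                   
2                                                  
                                                   
3                                   ·   ·          
                                    │   │          
4   B                   · ─ ·       ·   ·          
                                                   
5                                                  
                                                   
6                                                  
                                                   
7   B       · ─ ·           · ─ L   · ─ ·          
Cursor: (0,0)                                      
                                                   
                                                   
                                                   
                                                   
                                                   


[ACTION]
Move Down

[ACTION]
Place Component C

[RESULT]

   0 1 2 3 4 5 6 7 8 9                             
0   ·                               · ─ ·          
    │                                              
1  [C]          S                   · ─ ·          
                                                   
2                                                  
                                                   
3                                   ·   ·          
                                    │   │          
4   B                   · ─ ·       ·   ·          
                                                   
5                                                  
                                                   
6                                                  
                                                   
7   B       · ─ ·           · ─ L   · ─ ·          
Cursor: (1,0)                                      
                                                   
                                                   
                                                   
                                                   
                                                   


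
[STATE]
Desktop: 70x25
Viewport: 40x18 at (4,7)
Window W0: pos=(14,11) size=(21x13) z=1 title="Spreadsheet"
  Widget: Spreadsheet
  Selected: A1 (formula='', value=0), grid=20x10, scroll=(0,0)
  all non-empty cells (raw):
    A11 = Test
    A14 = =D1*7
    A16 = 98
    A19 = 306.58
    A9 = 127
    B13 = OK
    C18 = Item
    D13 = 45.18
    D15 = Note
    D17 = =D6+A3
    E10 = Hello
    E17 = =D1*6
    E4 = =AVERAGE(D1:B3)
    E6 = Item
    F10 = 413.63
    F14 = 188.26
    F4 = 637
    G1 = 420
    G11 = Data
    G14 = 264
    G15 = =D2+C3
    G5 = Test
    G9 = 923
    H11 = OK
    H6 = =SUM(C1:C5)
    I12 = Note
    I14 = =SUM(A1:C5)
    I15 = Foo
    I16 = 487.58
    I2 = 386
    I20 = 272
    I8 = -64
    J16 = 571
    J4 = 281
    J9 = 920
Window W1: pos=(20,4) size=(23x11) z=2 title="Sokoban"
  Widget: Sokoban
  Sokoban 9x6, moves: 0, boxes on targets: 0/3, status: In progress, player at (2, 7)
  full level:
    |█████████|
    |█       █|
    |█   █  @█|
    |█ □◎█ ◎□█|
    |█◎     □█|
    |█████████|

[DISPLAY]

                ┃█████████            ┃ 
                ┃█       █            ┃ 
                ┃█   █  @█            ┃ 
                ┃█ □◎█ ◎□█            ┃ 
          ┏━━━━━┃█◎     □█            ┃ 
          ┃ Spre┃█████████            ┃ 
          ┠─────┃Moves: 0  0/3        ┃ 
          ┃A1:  ┗━━━━━━━━━━━━━━━━━━━━━┛ 
          ┃       A       B   ┃         
          ┃-------------------┃         
          ┃  1      [0]       ┃         
          ┃  2        0       ┃         
          ┃  3        0       ┃         
          ┃  4        0       ┃         
          ┃  5        0       ┃         
          ┃  6        0       ┃         
          ┗━━━━━━━━━━━━━━━━━━━┛         
                                        


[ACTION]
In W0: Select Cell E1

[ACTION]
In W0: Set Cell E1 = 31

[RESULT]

                ┃█████████            ┃ 
                ┃█       █            ┃ 
                ┃█   █  @█            ┃ 
                ┃█ □◎█ ◎□█            ┃ 
          ┏━━━━━┃█◎     □█            ┃ 
          ┃ Spre┃█████████            ┃ 
          ┠─────┃Moves: 0  0/3        ┃ 
          ┃E1: 3┗━━━━━━━━━━━━━━━━━━━━━┛ 
          ┃       A       B   ┃         
          ┃-------------------┃         
          ┃  1        0       ┃         
          ┃  2        0       ┃         
          ┃  3        0       ┃         
          ┃  4        0       ┃         
          ┃  5        0       ┃         
          ┃  6        0       ┃         
          ┗━━━━━━━━━━━━━━━━━━━┛         
                                        


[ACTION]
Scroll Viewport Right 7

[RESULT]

         ┃█████████            ┃        
         ┃█       █            ┃        
         ┃█   █  @█            ┃        
         ┃█ □◎█ ◎□█            ┃        
   ┏━━━━━┃█◎     □█            ┃        
   ┃ Spre┃█████████            ┃        
   ┠─────┃Moves: 0  0/3        ┃        
   ┃E1: 3┗━━━━━━━━━━━━━━━━━━━━━┛        
   ┃       A       B   ┃                
   ┃-------------------┃                
   ┃  1        0       ┃                
   ┃  2        0       ┃                
   ┃  3        0       ┃                
   ┃  4        0       ┃                
   ┃  5        0       ┃                
   ┃  6        0       ┃                
   ┗━━━━━━━━━━━━━━━━━━━┛                
                                        


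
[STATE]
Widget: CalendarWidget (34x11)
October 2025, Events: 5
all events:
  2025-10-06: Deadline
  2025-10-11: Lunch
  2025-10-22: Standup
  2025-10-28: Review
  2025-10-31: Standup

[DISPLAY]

           October 2025           
Mo Tu We Th Fr Sa Su              
       1  2  3  4  5              
 6*  7  8  9 10 11* 12            
13 14 15 16 17 18 19              
20 21 22* 23 24 25 26             
27 28* 29 30 31*                  
                                  
                                  
                                  
                                  


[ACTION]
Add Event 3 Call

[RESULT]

           October 2025           
Mo Tu We Th Fr Sa Su              
       1  2  3*  4  5             
 6*  7  8  9 10 11* 12            
13 14 15 16 17 18 19              
20 21 22* 23 24 25 26             
27 28* 29 30 31*                  
                                  
                                  
                                  
                                  


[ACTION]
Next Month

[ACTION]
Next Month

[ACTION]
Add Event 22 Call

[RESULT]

          December 2025           
Mo Tu We Th Fr Sa Su              
 1  2  3  4  5  6  7              
 8  9 10 11 12 13 14              
15 16 17 18 19 20 21              
22* 23 24 25 26 27 28             
29 30 31                          
                                  
                                  
                                  
                                  


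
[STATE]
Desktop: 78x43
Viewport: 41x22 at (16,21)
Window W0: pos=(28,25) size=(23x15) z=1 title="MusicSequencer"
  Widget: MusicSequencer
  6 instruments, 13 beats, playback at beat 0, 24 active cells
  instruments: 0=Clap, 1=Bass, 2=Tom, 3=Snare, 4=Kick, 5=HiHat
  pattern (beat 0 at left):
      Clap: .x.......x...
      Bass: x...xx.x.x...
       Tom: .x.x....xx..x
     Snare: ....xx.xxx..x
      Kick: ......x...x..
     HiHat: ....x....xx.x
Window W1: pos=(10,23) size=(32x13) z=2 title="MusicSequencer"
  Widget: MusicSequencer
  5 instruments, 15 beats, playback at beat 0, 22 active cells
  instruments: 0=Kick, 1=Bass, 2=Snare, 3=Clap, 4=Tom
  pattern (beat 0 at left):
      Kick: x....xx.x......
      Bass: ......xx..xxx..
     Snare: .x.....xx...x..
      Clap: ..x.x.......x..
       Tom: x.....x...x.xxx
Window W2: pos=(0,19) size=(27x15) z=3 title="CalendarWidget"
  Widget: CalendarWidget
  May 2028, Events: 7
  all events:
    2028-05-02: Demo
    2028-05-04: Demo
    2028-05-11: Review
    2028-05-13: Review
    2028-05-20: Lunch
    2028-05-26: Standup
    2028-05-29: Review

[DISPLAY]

──────────┨                              
28        ┃                              
Sa Su     ┃━━━━━━━━━━━━━━┓               
5  6  7   ┃              ┃               
 13* 14   ┃──────────────┨━━━━━━━━┓      
20* 21    ┃01234         ┃er      ┃      
 27 28    ┃·····         ┃────────┨      
          ┃███··         ┃789012  ┃      
          ┃··█··         ┃··█···  ┃      
          ┃··█··         ┃█·█···  ┃      
          ┃█·███         ┃·██··█  ┃      
          ┃              ┃███··█  ┃      
━━━━━━━━━━┛              ┃···█··  ┃      
                         ┃··██·█  ┃      
━━━━━━━━━━━━━━━━━━━━━━━━━┛        ┃      
            ┃                     ┃      
            ┃                     ┃      
            ┃                     ┃      
            ┗━━━━━━━━━━━━━━━━━━━━━┛      
                                         
                                         
                                         


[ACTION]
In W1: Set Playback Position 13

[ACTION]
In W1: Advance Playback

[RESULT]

──────────┨                              
28        ┃                              
Sa Su     ┃━━━━━━━━━━━━━━┓               
5  6  7   ┃              ┃               
 13* 14   ┃──────────────┨━━━━━━━━┓      
20* 21    ┃0123▼         ┃er      ┃      
 27 28    ┃·····         ┃────────┨      
          ┃███··         ┃789012  ┃      
          ┃··█··         ┃··█···  ┃      
          ┃··█··         ┃█·█···  ┃      
          ┃█·███         ┃·██··█  ┃      
          ┃              ┃███··█  ┃      
━━━━━━━━━━┛              ┃···█··  ┃      
                         ┃··██·█  ┃      
━━━━━━━━━━━━━━━━━━━━━━━━━┛        ┃      
            ┃                     ┃      
            ┃                     ┃      
            ┃                     ┃      
            ┗━━━━━━━━━━━━━━━━━━━━━┛      
                                         
                                         
                                         


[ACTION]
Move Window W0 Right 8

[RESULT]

──────────┨                              
28        ┃                              
Sa Su     ┃━━━━━━━━━━━━━━┓               
5  6  7   ┃              ┃               
 13* 14   ┃──────────────┨━━━━━━━━━━━━━━━
20* 21    ┃0123▼         ┃cSequencer     
 27 28    ┃·····         ┃───────────────
          ┃███··         ┃ ▼123456789012 
          ┃··█··         ┃p·█·······█··· 
          ┃··█··         ┃s█···██·█·█··· 
          ┃█·███         ┃m·█·█····██··█ 
          ┃              ┃e····██·███··█ 
━━━━━━━━━━┛              ┃k······█···█·· 
                         ┃t····█····██·█ 
━━━━━━━━━━━━━━━━━━━━━━━━━┛               
                    ┃                    
                    ┃                    
                    ┃                    
                    ┗━━━━━━━━━━━━━━━━━━━━
                                         
                                         
                                         


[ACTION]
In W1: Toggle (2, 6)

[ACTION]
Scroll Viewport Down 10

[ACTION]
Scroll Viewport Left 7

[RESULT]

─────────────────┨                       
 May 2028        ┃                       
 Th Fr Sa Su     ┃━━━━━━━━━━━━━━┓        
3  4*  5  6  7   ┃              ┃        
 11* 12 13* 14   ┃──────────────┨━━━━━━━━
 18 19 20* 21    ┃0123▼         ┃cSequenc
 25 26* 27 28    ┃·····         ┃────────
1                ┃███··         ┃ ▼123456
                 ┃··█··         ┃p·█·····
                 ┃··█··         ┃s█···██·
                 ┃█·███         ┃m·█·█···
                 ┃              ┃e····██·
━━━━━━━━━━━━━━━━━┛              ┃k······█
 ┃                              ┃t····█··
 ┗━━━━━━━━━━━━━━━━━━━━━━━━━━━━━━┛        
                           ┃             
                           ┃             
                           ┃             
                           ┗━━━━━━━━━━━━━
                                         
                                         
                                         


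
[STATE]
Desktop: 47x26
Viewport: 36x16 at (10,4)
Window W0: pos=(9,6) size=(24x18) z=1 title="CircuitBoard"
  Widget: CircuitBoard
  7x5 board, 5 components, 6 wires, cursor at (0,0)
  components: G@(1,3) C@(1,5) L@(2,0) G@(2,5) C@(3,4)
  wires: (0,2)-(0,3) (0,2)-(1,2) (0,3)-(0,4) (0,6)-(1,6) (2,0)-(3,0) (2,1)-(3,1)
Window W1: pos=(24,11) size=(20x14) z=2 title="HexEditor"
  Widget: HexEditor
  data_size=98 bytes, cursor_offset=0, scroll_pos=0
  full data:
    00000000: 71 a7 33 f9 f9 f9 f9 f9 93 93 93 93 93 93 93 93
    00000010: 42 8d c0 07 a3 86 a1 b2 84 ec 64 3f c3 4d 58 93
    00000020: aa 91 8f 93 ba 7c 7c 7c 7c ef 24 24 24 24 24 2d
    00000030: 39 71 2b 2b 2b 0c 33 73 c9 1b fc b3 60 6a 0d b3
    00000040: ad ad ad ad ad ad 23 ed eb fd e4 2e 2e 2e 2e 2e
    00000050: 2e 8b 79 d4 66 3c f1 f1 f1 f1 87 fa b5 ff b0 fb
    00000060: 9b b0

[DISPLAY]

                                    
                                    
━━━━━━━━━━━━━━━━━━━━━━┓             
 CircuitBoard         ┃             
──────────────────────┨             
   0 1 2 3 4 5 6      ┃             
0  [.]      · ─ · ─ · ┃             
            │ ┏━━━━━━━━━━━━━━━━━━┓  
1           · ┃ HexEditor        ┃  
              ┠──────────────────┨  
2   L   ·     ┃00000000  71 a7 33┃  
    │   │     ┃00000010  42 8d c0┃  
3   ·   ·     ┃00000020  aa 91 8f┃  
              ┃00000030  39 71 2b┃  
4             ┃00000040  ad ad ad┃  
Cursor: (0,0) ┃00000050  2e 8b 79┃  


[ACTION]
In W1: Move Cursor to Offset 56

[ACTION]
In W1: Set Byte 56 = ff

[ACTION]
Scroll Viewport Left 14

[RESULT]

                                    
                                    
         ┏━━━━━━━━━━━━━━━━━━━━━━┓   
         ┃ CircuitBoard         ┃   
         ┠──────────────────────┨   
         ┃   0 1 2 3 4 5 6      ┃   
         ┃0  [.]      · ─ · ─ · ┃   
         ┃            │ ┏━━━━━━━━━━━
         ┃1           · ┃ HexEditor 
         ┃              ┠───────────
         ┃2   L   ·     ┃00000000  7
         ┃    │   │     ┃00000010  4
         ┃3   ·   ·     ┃00000020  a
         ┃              ┃00000030  3
         ┃4             ┃00000040  a
         ┃Cursor: (0,0) ┃00000050  2


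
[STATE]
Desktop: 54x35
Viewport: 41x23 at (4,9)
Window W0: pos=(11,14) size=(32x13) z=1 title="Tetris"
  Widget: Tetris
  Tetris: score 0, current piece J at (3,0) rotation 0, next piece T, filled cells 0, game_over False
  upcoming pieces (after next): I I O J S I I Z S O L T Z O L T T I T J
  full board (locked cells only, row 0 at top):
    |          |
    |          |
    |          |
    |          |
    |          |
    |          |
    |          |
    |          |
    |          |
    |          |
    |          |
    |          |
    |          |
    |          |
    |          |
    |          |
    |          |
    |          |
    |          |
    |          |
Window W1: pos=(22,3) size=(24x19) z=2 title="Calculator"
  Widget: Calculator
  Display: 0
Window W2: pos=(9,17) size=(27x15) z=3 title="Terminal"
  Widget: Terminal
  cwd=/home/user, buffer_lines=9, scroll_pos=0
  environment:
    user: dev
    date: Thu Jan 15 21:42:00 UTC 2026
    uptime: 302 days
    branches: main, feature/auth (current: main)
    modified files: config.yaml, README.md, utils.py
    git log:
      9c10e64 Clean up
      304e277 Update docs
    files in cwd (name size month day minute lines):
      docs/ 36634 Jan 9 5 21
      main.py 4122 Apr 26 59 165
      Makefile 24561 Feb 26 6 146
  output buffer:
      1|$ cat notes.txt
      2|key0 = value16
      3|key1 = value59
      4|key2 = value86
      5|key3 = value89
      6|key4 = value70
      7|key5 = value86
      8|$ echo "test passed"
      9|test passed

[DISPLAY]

                  ┃├───┼───┼───┼───┤     
                  ┃│ 4 │ 5 │ 6 │ × │     
                  ┃├───┼───┼───┼───┤     
                  ┃│ 1 │ 2 │ 3 │ - │     
                  ┃├───┼───┼───┼───┤     
       ┏━━━━━━━━━━┃│ 0 │ . │ = │ + │     
       ┃ Tetris   ┃├───┼───┼───┼───┤     
       ┠──────────┃│ C │ MC│ MR│ M+│     
     ┏━━━━━━━━━━━━━━━━━━━━━━━━━┓───┘     
     ┃ Terminal                ┃         
     ┠─────────────────────────┨         
     ┃$ cat notes.txt          ┃         
     ┃key0 = value16           ┃━━━━━━━━━
     ┃key1 = value59           ┃      ┃  
     ┃key2 = value86           ┃      ┃  
     ┃key3 = value89           ┃      ┃  
     ┃key4 = value70           ┃      ┃  
     ┃key5 = value86           ┃━━━━━━┛  
     ┃$ echo "test passed"     ┃         
     ┃test passed              ┃         
     ┃$ █                      ┃         
     ┃                         ┃         
     ┗━━━━━━━━━━━━━━━━━━━━━━━━━┛         


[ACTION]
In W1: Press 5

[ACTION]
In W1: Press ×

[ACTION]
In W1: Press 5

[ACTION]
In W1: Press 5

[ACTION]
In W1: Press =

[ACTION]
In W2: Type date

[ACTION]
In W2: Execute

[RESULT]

                  ┃├───┼───┼───┼───┤     
                  ┃│ 4 │ 5 │ 6 │ × │     
                  ┃├───┼───┼───┼───┤     
                  ┃│ 1 │ 2 │ 3 │ - │     
                  ┃├───┼───┼───┼───┤     
       ┏━━━━━━━━━━┃│ 0 │ . │ = │ + │     
       ┃ Tetris   ┃├───┼───┼───┼───┤     
       ┠──────────┃│ C │ MC│ MR│ M+│     
     ┏━━━━━━━━━━━━━━━━━━━━━━━━━┓───┘     
     ┃ Terminal                ┃         
     ┠─────────────────────────┨         
     ┃key0 = value16           ┃         
     ┃key1 = value59           ┃━━━━━━━━━
     ┃key2 = value86           ┃      ┃  
     ┃key3 = value89           ┃      ┃  
     ┃key4 = value70           ┃      ┃  
     ┃key5 = value86           ┃      ┃  
     ┃$ echo "test passed"     ┃━━━━━━┛  
     ┃test passed              ┃         
     ┃$ date                   ┃         
     ┃Thu Jan 15 21:42:00 UTC 2┃         
     ┃$ █                      ┃         
     ┗━━━━━━━━━━━━━━━━━━━━━━━━━┛         


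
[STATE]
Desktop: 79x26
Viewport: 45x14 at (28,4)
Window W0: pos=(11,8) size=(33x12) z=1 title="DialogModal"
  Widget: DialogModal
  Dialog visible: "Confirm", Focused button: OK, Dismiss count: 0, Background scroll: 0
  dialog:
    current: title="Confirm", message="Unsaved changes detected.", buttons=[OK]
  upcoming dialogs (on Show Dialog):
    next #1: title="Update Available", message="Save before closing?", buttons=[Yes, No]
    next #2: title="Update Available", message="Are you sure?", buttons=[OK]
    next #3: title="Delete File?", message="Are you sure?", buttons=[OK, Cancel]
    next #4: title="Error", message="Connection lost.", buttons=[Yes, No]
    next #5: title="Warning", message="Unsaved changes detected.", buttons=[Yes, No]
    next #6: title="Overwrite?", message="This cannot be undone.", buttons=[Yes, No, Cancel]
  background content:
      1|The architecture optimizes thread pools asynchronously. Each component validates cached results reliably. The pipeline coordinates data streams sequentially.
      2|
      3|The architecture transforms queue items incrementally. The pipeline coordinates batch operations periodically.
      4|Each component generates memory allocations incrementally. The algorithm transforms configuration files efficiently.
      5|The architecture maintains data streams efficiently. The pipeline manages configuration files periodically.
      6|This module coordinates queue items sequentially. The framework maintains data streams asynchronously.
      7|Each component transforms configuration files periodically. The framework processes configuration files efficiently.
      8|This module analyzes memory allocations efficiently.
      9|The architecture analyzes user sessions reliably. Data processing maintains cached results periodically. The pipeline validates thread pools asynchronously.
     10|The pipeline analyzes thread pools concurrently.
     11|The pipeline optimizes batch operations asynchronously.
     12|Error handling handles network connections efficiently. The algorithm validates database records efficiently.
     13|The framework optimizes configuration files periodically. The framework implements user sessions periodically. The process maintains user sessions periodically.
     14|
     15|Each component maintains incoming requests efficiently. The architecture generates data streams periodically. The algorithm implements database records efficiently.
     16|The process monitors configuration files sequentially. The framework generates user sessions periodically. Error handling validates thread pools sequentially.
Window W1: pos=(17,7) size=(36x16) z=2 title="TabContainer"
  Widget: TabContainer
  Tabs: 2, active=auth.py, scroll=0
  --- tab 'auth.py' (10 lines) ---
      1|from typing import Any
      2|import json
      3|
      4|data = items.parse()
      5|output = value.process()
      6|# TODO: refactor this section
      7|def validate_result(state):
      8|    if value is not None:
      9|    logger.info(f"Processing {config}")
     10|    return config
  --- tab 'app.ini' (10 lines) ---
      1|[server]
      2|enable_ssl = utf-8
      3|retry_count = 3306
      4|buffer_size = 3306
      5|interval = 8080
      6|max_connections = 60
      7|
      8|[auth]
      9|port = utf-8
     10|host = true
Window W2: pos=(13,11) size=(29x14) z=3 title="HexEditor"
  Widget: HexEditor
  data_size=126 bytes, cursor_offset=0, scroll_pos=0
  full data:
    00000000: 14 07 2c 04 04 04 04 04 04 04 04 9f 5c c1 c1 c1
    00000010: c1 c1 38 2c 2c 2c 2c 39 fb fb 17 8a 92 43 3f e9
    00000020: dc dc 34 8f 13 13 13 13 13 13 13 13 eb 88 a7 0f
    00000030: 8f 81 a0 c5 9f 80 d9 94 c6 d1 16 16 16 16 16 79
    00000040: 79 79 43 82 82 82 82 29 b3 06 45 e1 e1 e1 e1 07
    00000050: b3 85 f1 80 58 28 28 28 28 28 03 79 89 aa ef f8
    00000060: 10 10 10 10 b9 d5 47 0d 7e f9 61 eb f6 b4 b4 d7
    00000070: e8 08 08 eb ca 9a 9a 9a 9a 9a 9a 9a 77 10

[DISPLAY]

                                             
                                             
                                             
━━━━━━━━━━━━━━━━━━━━━━━━┓                    
ner                     ┃                    
────────────────────────┨                    
 app.ini                ┃                    
━━━━━━━━━━━━━┓──────────┃                    
             ┃          ┃                    
─────────────┨          ┃                    
7 2c 04 04 04┃          ┃                    
1 38 2c 2c 2c┃          ┃                    
c 34 8f 13 13┃          ┃                    
1 a0 c5 9f 80┃ction     ┃                    


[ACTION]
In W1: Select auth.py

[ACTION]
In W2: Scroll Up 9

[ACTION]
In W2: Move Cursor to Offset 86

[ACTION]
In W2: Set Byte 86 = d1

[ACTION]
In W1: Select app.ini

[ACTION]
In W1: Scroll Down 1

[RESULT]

                                             
                                             
                                             
━━━━━━━━━━━━━━━━━━━━━━━━┓                    
ner                     ┃                    
────────────────────────┨                    
[app.ini]               ┃                    
━━━━━━━━━━━━━┓──────────┃                    
             ┃          ┃                    
─────────────┨          ┃                    
7 2c 04 04 04┃          ┃                    
1 38 2c 2c 2c┃          ┃                    
c 34 8f 13 13┃          ┃                    
1 a0 c5 9f 80┃          ┃                    


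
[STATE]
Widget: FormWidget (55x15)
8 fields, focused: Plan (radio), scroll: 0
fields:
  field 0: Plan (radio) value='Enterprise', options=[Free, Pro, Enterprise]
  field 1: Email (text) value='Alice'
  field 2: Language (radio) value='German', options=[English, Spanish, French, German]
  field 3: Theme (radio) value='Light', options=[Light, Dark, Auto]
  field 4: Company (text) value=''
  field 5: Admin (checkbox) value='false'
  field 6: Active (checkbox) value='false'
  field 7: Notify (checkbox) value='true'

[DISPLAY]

> Plan:       ( ) Free  ( ) Pro  (●) Enterprise        
  Email:      [Alice                                  ]
  Language:   ( ) English  ( ) Spanish  ( ) French  (●)
  Theme:      (●) Light  ( ) Dark  ( ) Auto            
  Company:    [                                       ]
  Admin:      [ ]                                      
  Active:     [ ]                                      
  Notify:     [x]                                      
                                                       
                                                       
                                                       
                                                       
                                                       
                                                       
                                                       


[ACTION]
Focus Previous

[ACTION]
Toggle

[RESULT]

  Plan:       ( ) Free  ( ) Pro  (●) Enterprise        
  Email:      [Alice                                  ]
  Language:   ( ) English  ( ) Spanish  ( ) French  (●)
  Theme:      (●) Light  ( ) Dark  ( ) Auto            
  Company:    [                                       ]
  Admin:      [ ]                                      
  Active:     [ ]                                      
> Notify:     [ ]                                      
                                                       
                                                       
                                                       
                                                       
                                                       
                                                       
                                                       


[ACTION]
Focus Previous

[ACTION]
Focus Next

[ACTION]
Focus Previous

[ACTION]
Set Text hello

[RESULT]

  Plan:       ( ) Free  ( ) Pro  (●) Enterprise        
  Email:      [Alice                                  ]
  Language:   ( ) English  ( ) Spanish  ( ) French  (●)
  Theme:      (●) Light  ( ) Dark  ( ) Auto            
  Company:    [                                       ]
  Admin:      [ ]                                      
> Active:     [ ]                                      
  Notify:     [ ]                                      
                                                       
                                                       
                                                       
                                                       
                                                       
                                                       
                                                       


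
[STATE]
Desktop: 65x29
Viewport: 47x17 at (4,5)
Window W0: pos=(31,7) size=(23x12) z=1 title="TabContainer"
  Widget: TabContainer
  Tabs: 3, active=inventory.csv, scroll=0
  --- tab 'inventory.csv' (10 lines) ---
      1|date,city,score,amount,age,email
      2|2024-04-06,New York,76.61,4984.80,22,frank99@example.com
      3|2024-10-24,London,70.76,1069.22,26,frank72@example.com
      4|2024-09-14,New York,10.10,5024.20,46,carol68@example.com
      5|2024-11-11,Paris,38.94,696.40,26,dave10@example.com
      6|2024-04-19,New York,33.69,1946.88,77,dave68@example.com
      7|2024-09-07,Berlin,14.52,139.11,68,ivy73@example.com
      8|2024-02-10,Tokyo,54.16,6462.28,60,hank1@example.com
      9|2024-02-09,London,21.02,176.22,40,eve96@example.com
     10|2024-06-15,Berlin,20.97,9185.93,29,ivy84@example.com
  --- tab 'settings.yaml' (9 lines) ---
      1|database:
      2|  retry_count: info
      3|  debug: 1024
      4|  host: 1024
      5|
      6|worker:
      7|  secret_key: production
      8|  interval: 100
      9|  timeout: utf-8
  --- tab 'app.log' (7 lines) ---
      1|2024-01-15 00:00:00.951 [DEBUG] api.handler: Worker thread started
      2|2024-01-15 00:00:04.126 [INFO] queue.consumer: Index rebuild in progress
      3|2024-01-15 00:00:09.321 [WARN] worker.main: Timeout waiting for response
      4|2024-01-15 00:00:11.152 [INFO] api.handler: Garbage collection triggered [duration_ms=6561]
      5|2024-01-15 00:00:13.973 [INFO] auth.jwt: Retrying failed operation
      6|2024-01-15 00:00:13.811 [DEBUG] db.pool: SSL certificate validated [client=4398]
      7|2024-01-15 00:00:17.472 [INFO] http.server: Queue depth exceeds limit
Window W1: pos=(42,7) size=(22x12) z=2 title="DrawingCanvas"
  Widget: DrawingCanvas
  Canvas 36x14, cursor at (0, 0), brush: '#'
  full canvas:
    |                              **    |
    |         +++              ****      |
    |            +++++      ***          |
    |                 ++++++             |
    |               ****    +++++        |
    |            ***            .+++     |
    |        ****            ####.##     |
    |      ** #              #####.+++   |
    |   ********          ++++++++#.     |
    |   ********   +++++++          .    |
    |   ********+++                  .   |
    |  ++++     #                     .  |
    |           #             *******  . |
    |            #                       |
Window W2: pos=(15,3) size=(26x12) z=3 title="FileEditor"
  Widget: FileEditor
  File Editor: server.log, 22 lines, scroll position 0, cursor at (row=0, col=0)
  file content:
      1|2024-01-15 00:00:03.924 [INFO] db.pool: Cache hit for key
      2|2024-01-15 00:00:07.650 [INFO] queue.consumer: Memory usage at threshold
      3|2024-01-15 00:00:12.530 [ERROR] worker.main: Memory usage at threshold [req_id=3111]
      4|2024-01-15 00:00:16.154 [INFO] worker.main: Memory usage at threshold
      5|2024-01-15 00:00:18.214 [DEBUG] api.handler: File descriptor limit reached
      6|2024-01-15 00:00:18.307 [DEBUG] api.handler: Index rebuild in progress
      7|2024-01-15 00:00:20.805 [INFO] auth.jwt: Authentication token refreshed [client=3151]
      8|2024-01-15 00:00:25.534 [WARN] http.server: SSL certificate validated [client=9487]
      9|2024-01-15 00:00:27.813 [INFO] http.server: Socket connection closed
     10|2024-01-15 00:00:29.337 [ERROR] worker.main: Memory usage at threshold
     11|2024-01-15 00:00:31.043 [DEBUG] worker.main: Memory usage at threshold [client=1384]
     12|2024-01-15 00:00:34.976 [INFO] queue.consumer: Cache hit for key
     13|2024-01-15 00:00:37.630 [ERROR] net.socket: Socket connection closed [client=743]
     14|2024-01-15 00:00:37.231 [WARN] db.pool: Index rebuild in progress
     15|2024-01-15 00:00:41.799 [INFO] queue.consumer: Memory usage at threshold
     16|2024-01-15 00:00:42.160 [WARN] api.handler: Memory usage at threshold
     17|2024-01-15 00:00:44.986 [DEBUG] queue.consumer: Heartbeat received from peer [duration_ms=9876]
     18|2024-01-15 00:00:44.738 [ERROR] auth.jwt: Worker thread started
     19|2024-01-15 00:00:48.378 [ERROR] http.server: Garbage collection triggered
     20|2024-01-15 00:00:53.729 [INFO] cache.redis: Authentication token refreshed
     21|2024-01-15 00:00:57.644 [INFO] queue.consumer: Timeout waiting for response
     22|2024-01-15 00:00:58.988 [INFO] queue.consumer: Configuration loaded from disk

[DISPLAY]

           ┠────────────────────────┨          
           ┃█024-01-15 00:00:03.924▲┃          
           ┃2024-01-15 00:00:07.650█┃━┏━━━━━━━━
           ┃2024-01-15 00:00:12.530░┃i┃ Drawing
           ┃2024-01-15 00:00:16.154░┃─┠────────
           ┃2024-01-15 00:00:18.214░┃y┃+       
           ┃2024-01-15 00:00:18.307░┃─┃        
           ┃2024-01-15 00:00:20.805░┃,┃        
           ┃2024-01-15 00:00:25.534▼┃6┃        
           ┗━━━━━━━━━━━━━━━━━━━━━━━━┛4┃        
                           ┃2024-09-14┃        
                           ┃2024-11-11┃        
                           ┃2024-04-19┃      **
                           ┗━━━━━━━━━━┗━━━━━━━━
                                               
                                               
                                               


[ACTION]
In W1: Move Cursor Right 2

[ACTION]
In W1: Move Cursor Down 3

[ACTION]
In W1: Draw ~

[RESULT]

           ┠────────────────────────┨          
           ┃█024-01-15 00:00:03.924▲┃          
           ┃2024-01-15 00:00:07.650█┃━┏━━━━━━━━
           ┃2024-01-15 00:00:12.530░┃i┃ Drawing
           ┃2024-01-15 00:00:16.154░┃─┠────────
           ┃2024-01-15 00:00:18.214░┃y┃        
           ┃2024-01-15 00:00:18.307░┃─┃        
           ┃2024-01-15 00:00:20.805░┃,┃        
           ┃2024-01-15 00:00:25.534▼┃6┃  ~     
           ┗━━━━━━━━━━━━━━━━━━━━━━━━┛4┃        
                           ┃2024-09-14┃        
                           ┃2024-11-11┃        
                           ┃2024-04-19┃      **
                           ┗━━━━━━━━━━┗━━━━━━━━
                                               
                                               
                                               


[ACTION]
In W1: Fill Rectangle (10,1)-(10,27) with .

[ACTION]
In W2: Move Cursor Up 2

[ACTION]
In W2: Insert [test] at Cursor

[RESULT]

           ┠────────────────────────┨          
           ┃test█024-01-15 00:00:03▲┃          
           ┃2024-01-15 00:00:07.650█┃━┏━━━━━━━━
           ┃2024-01-15 00:00:12.530░┃i┃ Drawing
           ┃2024-01-15 00:00:16.154░┃─┠────────
           ┃2024-01-15 00:00:18.214░┃y┃        
           ┃2024-01-15 00:00:18.307░┃─┃        
           ┃2024-01-15 00:00:20.805░┃,┃        
           ┃2024-01-15 00:00:25.534▼┃6┃  ~     
           ┗━━━━━━━━━━━━━━━━━━━━━━━━┛4┃        
                           ┃2024-09-14┃        
                           ┃2024-11-11┃        
                           ┃2024-04-19┃      **
                           ┗━━━━━━━━━━┗━━━━━━━━
                                               
                                               
                                               


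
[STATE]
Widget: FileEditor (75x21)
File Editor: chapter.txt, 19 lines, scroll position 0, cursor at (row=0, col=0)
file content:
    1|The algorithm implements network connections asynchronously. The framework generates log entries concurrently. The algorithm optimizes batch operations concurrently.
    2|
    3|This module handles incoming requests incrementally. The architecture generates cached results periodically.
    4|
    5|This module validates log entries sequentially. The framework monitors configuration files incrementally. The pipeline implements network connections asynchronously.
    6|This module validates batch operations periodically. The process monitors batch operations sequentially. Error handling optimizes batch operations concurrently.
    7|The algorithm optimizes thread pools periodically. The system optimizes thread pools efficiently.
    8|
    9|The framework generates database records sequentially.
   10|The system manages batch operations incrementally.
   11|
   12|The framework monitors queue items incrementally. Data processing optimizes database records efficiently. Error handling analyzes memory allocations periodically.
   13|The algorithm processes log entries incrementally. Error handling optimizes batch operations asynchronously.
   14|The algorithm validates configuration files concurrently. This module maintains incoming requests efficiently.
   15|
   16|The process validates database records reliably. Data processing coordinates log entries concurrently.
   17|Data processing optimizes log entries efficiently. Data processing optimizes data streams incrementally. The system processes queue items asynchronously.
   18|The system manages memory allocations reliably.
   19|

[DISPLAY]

█he algorithm implements network connections asynchronously. The framework▲
                                                                          █
This module handles incoming requests incrementally. The architecture gene░
                                                                          ░
This module validates log entries sequentially. The framework monitors con░
This module validates batch operations periodically. The process monitors ░
The algorithm optimizes thread pools periodically. The system optimizes th░
                                                                          ░
The framework generates database records sequentially.                    ░
The system manages batch operations incrementally.                        ░
                                                                          ░
The framework monitors queue items incrementally. Data processing optimize░
The algorithm processes log entries incrementally. Error handling optimize░
The algorithm validates configuration files concurrently. This module main░
                                                                          ░
The process validates database records reliably. Data processing coordinat░
Data processing optimizes log entries efficiently. Data processing optimiz░
The system manages memory allocations reliably.                           ░
                                                                          ░
                                                                          ░
                                                                          ▼


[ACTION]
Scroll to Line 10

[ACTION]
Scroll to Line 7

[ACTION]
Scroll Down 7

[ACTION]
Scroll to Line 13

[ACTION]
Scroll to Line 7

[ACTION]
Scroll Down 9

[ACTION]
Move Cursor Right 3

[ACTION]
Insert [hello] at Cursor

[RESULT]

Thehello█algorithm implements network connections asynchronously. The fram▲
                                                                          █
This module handles incoming requests incrementally. The architecture gene░
                                                                          ░
This module validates log entries sequentially. The framework monitors con░
This module validates batch operations periodically. The process monitors ░
The algorithm optimizes thread pools periodically. The system optimizes th░
                                                                          ░
The framework generates database records sequentially.                    ░
The system manages batch operations incrementally.                        ░
                                                                          ░
The framework monitors queue items incrementally. Data processing optimize░
The algorithm processes log entries incrementally. Error handling optimize░
The algorithm validates configuration files concurrently. This module main░
                                                                          ░
The process validates database records reliably. Data processing coordinat░
Data processing optimizes log entries efficiently. Data processing optimiz░
The system manages memory allocations reliably.                           ░
                                                                          ░
                                                                          ░
                                                                          ▼
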